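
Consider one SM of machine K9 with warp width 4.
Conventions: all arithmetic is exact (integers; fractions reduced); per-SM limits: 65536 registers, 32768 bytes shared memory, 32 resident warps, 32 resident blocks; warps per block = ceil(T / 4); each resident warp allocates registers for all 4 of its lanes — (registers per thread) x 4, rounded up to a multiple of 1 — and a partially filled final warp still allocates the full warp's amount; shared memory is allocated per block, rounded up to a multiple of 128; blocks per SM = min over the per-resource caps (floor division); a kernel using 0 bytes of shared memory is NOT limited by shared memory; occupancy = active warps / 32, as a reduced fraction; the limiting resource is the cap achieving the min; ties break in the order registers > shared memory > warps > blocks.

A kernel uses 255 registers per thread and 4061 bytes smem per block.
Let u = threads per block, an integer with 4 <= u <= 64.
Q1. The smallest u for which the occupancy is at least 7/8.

Answer: u = 13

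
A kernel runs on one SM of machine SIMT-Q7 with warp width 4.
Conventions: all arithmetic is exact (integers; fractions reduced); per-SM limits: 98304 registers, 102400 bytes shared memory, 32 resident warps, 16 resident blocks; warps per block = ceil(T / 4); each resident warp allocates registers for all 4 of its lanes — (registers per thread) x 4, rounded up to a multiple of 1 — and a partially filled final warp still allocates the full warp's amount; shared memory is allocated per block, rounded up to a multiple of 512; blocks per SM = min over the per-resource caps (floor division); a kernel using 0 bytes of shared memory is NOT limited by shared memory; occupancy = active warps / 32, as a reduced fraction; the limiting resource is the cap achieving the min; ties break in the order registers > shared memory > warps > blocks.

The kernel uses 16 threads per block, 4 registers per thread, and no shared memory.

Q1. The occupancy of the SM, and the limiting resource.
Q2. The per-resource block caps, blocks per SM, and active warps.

Answer: occupancy 1, limited by warps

registers: 1536 blocks
shared memory: no limit (kernel uses none)
warps: 8 blocks
blocks: 16 blocks

Answer: 8 blocks, 32 active warps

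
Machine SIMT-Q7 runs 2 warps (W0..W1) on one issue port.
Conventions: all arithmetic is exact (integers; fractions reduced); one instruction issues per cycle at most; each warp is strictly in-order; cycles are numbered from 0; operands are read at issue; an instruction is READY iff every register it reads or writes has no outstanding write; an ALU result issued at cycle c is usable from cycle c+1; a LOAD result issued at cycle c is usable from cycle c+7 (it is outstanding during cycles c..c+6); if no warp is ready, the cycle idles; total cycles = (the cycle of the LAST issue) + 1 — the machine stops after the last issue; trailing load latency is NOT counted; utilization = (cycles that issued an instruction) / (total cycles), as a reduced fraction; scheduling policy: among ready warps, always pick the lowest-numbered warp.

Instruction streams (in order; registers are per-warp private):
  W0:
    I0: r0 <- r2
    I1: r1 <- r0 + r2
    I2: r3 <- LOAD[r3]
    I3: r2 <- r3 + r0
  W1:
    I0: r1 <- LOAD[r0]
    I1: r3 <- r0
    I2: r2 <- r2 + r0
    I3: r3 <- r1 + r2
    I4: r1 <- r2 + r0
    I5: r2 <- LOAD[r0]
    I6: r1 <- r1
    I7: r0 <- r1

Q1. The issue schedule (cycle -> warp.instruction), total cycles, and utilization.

cycle 0: W0.I0
cycle 1: W0.I1
cycle 2: W0.I2
cycle 3: W1.I0
cycle 4: W1.I1
cycle 5: W1.I2
cycle 6: idle
cycle 7: idle
cycle 8: idle
cycle 9: W0.I3
cycle 10: W1.I3
cycle 11: W1.I4
cycle 12: W1.I5
cycle 13: W1.I6
cycle 14: W1.I7

Answer: 15 cycles, utilization 4/5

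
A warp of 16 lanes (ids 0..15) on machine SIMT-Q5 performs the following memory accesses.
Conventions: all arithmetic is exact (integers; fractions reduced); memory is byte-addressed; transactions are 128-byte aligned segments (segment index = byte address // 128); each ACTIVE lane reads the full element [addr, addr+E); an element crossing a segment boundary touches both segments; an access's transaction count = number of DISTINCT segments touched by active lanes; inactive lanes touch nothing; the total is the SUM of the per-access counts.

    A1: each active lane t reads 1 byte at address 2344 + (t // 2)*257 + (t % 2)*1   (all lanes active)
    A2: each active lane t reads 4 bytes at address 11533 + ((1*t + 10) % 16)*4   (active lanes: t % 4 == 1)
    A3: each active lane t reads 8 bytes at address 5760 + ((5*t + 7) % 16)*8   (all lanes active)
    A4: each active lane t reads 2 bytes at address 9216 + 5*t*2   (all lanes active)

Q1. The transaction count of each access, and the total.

A1: 8 transactions
A2: 1 transaction
A3: 1 transaction
A4: 2 transactions

Answer: 8,1,1,2; total 12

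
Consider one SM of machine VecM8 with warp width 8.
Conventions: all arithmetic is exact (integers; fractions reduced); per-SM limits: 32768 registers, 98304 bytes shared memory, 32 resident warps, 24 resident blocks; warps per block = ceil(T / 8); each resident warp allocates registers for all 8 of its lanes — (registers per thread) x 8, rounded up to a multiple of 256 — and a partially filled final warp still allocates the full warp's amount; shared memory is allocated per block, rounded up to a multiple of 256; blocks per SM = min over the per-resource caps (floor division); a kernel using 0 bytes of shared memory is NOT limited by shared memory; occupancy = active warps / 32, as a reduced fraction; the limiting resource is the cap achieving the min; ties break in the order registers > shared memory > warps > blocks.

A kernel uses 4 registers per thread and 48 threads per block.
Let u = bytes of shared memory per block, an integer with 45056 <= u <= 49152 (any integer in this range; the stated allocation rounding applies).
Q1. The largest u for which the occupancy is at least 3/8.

Answer: u = 49152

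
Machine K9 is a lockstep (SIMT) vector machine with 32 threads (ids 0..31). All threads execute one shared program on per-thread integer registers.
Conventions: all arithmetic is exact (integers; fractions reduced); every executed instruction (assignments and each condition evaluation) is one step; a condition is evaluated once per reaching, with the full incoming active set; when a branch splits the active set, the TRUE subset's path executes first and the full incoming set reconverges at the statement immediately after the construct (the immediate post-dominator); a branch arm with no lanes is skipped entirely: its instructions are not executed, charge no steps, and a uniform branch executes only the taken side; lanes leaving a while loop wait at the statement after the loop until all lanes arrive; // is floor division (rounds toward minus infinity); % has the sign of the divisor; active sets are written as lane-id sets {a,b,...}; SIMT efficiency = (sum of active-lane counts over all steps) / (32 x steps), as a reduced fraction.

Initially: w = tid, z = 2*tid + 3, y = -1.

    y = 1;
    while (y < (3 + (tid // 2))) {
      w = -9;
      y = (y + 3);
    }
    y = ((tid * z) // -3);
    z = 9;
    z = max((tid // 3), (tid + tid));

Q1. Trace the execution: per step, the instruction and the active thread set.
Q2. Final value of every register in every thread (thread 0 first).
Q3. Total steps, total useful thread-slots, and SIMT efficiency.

step 0: y <- 1                       {0,1,2,3,4,5,6,7,8,9,10,11,12,13,14,15,16,17,18,19,20,21,22,23,24,25,26,27,28,29,30,31}
step 1: eval (y < (3 + (tid // 2)))  {0,1,2,3,4,5,6,7,8,9,10,11,12,13,14,15,16,17,18,19,20,21,22,23,24,25,26,27,28,29,30,31}
step 2: w <- -9                      {0,1,2,3,4,5,6,7,8,9,10,11,12,13,14,15,16,17,18,19,20,21,22,23,24,25,26,27,28,29,30,31}
step 3: y <- (y + 3)                 {0,1,2,3,4,5,6,7,8,9,10,11,12,13,14,15,16,17,18,19,20,21,22,23,24,25,26,27,28,29,30,31}
step 4: eval (y < (3 + (tid // 2)))  {0,1,2,3,4,5,6,7,8,9,10,11,12,13,14,15,16,17,18,19,20,21,22,23,24,25,26,27,28,29,30,31}
step 5: w <- -9                      {4,5,6,7,8,9,10,11,12,13,14,15,16,17,18,19,20,21,22,23,24,25,26,27,28,29,30,31}
step 6: y <- (y + 3)                 {4,5,6,7,8,9,10,11,12,13,14,15,16,17,18,19,20,21,22,23,24,25,26,27,28,29,30,31}
step 7: eval (y < (3 + (tid // 2)))  {4,5,6,7,8,9,10,11,12,13,14,15,16,17,18,19,20,21,22,23,24,25,26,27,28,29,30,31}
step 8: w <- -9                      {10,11,12,13,14,15,16,17,18,19,20,21,22,23,24,25,26,27,28,29,30,31}
step 9: y <- (y + 3)                 {10,11,12,13,14,15,16,17,18,19,20,21,22,23,24,25,26,27,28,29,30,31}
step 10: eval (y < (3 + (tid // 2)))  {10,11,12,13,14,15,16,17,18,19,20,21,22,23,24,25,26,27,28,29,30,31}
step 11: w <- -9                      {16,17,18,19,20,21,22,23,24,25,26,27,28,29,30,31}
step 12: y <- (y + 3)                 {16,17,18,19,20,21,22,23,24,25,26,27,28,29,30,31}
step 13: eval (y < (3 + (tid // 2)))  {16,17,18,19,20,21,22,23,24,25,26,27,28,29,30,31}
step 14: w <- -9                      {22,23,24,25,26,27,28,29,30,31}
step 15: y <- (y + 3)                 {22,23,24,25,26,27,28,29,30,31}
step 16: eval (y < (3 + (tid // 2)))  {22,23,24,25,26,27,28,29,30,31}
step 17: w <- -9                      {28,29,30,31}
step 18: y <- (y + 3)                 {28,29,30,31}
step 19: eval (y < (3 + (tid // 2)))  {28,29,30,31}
step 20: y <- ((tid * z) // -3)       {0,1,2,3,4,5,6,7,8,9,10,11,12,13,14,15,16,17,18,19,20,21,22,23,24,25,26,27,28,29,30,31}
step 21: z <- 9                       {0,1,2,3,4,5,6,7,8,9,10,11,12,13,14,15,16,17,18,19,20,21,22,23,24,25,26,27,28,29,30,31}
step 22: z <- max((tid // 3), (tid + tid)) {0,1,2,3,4,5,6,7,8,9,10,11,12,13,14,15,16,17,18,19,20,21,22,23,24,25,26,27,28,29,30,31}

Answer: 23 steps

w: -9,-9,-9,-9,-9,-9,-9,-9,-9,-9,-9,-9,-9,-9,-9,-9,-9,-9,-9,-9,-9,-9,-9,-9,-9,-9,-9,-9,-9,-9,-9,-9
z: 0,2,4,6,8,10,12,14,16,18,20,22,24,26,28,30,32,34,36,38,40,42,44,46,48,50,52,54,56,58,60,62
y: 0,-2,-5,-9,-15,-22,-30,-40,-51,-63,-77,-92,-108,-126,-145,-165,-187,-210,-234,-260,-287,-315,-345,-376,-408,-442,-477,-513,-551,-590,-630,-672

steps = 23; useful = 496; efficiency = 496/736 = 31/46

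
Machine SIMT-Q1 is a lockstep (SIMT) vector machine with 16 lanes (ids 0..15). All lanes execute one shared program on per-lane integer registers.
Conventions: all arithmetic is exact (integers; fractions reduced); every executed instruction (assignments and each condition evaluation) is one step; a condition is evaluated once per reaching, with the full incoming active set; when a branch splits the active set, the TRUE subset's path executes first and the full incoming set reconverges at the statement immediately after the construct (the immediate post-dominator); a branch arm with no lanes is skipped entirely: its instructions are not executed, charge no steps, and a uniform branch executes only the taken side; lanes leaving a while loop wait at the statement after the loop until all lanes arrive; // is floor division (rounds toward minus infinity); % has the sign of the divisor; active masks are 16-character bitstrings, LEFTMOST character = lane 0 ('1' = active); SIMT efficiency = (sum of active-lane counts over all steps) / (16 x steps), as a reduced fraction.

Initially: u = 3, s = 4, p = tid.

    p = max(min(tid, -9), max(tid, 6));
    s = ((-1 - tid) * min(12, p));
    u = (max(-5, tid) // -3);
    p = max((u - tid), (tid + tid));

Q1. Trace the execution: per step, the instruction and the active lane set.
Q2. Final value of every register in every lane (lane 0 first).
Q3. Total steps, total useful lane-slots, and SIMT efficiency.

step 0: p <- max(min(tid, -9), max(tid, 6)) 1111111111111111
step 1: s <- ((-1 - tid) * min(12, p)) 1111111111111111
step 2: u <- (max(-5, tid) // -3)    1111111111111111
step 3: p <- max((u - tid), (tid + tid)) 1111111111111111

Answer: 4 steps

u: 0,-1,-1,-1,-2,-2,-2,-3,-3,-3,-4,-4,-4,-5,-5,-5
s: -6,-12,-18,-24,-30,-36,-42,-56,-72,-90,-110,-132,-156,-168,-180,-192
p: 0,2,4,6,8,10,12,14,16,18,20,22,24,26,28,30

steps = 4; useful = 64; efficiency = 64/64 = 1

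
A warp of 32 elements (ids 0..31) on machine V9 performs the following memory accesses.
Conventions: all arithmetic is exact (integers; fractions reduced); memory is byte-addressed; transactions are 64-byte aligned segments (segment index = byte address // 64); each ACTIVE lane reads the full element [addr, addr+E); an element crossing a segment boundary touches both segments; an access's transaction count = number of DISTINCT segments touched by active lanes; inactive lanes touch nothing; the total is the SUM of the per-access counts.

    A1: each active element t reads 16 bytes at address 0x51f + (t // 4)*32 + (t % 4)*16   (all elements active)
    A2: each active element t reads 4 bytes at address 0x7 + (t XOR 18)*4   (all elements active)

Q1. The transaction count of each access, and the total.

A1: 5 transactions
A2: 3 transactions

Answer: 5,3; total 8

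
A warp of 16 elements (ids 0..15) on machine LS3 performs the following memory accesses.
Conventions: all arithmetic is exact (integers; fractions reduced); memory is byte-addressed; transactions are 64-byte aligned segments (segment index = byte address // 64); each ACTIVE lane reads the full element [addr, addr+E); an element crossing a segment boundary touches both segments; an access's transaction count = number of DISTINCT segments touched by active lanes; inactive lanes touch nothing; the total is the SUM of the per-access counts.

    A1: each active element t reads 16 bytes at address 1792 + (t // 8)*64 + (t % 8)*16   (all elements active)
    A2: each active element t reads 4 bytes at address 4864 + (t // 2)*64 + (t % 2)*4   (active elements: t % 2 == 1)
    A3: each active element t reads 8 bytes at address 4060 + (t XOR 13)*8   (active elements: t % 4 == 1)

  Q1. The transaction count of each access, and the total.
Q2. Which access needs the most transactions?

A1: 3 transactions
A2: 8 transactions
A3: 3 transactions

Answer: 3,8,3; total 14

Answer: A2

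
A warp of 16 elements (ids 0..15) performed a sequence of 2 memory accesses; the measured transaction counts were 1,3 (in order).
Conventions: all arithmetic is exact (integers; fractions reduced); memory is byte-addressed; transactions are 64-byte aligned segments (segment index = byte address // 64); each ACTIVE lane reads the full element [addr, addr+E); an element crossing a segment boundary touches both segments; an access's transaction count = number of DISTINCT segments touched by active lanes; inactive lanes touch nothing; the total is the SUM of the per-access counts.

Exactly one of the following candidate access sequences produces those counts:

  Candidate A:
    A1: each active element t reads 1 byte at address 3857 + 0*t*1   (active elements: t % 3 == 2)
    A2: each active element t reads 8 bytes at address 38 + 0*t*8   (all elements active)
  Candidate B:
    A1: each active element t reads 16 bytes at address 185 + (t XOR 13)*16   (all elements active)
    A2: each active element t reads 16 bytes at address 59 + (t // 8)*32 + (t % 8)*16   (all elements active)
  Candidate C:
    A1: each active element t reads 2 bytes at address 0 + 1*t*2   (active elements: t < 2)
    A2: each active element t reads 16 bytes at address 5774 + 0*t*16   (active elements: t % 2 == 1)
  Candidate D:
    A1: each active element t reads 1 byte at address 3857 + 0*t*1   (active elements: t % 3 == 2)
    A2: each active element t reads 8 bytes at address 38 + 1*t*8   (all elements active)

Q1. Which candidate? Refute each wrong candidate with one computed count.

A: A2 gives 1 transaction, not 3
B: A1 gives 5 transactions, not 1
C: A2 gives 1 transaction, not 3
D: all counts match (1,3)

Answer: D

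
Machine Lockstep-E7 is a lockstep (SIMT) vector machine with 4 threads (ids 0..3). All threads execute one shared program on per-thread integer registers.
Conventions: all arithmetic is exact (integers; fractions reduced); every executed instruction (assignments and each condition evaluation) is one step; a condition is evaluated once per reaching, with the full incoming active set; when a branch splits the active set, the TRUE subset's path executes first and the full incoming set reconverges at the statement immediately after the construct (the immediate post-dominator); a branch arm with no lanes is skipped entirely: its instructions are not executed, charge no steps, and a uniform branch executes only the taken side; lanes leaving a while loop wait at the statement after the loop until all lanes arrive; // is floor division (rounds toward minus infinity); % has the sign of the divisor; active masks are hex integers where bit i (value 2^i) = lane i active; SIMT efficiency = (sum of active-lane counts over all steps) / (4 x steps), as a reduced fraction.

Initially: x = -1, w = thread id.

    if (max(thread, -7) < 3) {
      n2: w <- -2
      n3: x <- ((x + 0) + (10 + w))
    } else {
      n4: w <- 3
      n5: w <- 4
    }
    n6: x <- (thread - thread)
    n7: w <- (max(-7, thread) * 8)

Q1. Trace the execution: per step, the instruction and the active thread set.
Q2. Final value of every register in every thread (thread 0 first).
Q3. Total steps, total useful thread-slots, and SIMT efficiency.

step 0: eval (max(thread, -7) < 3)   0xf
step 1: w <- -2                      0x7
step 2: x <- ((x + 0) + (10 + w))    0x7
step 3: w <- 3                       0x8
step 4: w <- 4                       0x8
step 5: x <- (thread - thread)       0xf
step 6: w <- (max(-7, thread) * 8)   0xf

Answer: 7 steps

x: 0,0,0,0
w: 0,8,16,24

steps = 7; useful = 20; efficiency = 20/28 = 5/7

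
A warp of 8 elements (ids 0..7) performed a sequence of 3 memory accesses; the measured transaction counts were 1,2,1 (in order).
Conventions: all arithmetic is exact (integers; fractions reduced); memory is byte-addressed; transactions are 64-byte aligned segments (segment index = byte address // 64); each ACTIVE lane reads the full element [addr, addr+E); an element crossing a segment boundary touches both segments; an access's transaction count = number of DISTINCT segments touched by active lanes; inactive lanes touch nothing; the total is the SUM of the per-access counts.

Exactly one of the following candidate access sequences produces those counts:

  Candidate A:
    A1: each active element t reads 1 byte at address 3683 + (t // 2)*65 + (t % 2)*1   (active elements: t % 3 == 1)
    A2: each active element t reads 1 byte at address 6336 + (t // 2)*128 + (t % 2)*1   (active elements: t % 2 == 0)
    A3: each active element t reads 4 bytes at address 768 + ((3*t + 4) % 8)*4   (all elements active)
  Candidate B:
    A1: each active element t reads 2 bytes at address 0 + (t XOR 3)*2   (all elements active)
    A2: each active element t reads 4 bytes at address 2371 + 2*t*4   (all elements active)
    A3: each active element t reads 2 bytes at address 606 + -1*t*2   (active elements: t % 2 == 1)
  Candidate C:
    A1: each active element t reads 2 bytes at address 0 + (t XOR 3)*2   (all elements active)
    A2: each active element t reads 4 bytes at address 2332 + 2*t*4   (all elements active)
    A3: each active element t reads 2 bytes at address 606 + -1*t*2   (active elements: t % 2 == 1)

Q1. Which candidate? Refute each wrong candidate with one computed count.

A: A1 gives 3 transactions, not 1
B: A2 gives 1 transaction, not 2
C: all counts match (1,2,1)

Answer: C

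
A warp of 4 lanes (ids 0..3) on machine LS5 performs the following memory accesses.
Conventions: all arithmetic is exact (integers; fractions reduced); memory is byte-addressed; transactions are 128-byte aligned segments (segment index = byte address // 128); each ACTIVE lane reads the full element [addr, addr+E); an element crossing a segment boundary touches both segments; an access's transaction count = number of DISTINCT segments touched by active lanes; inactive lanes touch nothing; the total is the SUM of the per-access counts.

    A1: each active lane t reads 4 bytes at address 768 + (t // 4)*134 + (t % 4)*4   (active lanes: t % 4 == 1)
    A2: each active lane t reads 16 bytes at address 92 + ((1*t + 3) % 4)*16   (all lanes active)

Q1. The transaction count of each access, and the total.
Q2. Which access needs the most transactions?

A1: 1 transaction
A2: 2 transactions

Answer: 1,2; total 3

Answer: A2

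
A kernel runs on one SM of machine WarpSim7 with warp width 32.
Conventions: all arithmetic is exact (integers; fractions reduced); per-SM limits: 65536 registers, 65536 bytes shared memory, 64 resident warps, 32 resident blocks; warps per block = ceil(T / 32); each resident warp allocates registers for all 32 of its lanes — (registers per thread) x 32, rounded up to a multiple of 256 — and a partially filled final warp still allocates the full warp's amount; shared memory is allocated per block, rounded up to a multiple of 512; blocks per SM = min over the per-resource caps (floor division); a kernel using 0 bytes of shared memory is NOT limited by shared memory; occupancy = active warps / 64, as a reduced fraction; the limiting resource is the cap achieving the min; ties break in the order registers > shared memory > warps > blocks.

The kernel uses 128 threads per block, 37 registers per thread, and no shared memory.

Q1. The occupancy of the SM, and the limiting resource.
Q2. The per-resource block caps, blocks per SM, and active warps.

Answer: occupancy 3/4, limited by registers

registers: 12 blocks
shared memory: no limit (kernel uses none)
warps: 16 blocks
blocks: 32 blocks

Answer: 12 blocks, 48 active warps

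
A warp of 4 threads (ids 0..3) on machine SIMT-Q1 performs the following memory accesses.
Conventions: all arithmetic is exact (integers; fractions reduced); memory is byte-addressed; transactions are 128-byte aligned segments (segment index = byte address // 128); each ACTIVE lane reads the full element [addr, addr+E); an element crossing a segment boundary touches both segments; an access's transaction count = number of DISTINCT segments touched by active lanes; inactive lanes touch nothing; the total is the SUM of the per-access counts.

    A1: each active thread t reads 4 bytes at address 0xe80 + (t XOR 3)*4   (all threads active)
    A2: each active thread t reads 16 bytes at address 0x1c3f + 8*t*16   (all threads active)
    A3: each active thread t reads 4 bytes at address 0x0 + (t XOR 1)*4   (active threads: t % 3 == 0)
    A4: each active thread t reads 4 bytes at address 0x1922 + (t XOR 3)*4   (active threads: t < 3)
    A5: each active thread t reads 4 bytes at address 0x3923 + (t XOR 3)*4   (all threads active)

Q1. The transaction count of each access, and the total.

A1: 1 transaction
A2: 4 transactions
A3: 1 transaction
A4: 1 transaction
A5: 1 transaction

Answer: 1,4,1,1,1; total 8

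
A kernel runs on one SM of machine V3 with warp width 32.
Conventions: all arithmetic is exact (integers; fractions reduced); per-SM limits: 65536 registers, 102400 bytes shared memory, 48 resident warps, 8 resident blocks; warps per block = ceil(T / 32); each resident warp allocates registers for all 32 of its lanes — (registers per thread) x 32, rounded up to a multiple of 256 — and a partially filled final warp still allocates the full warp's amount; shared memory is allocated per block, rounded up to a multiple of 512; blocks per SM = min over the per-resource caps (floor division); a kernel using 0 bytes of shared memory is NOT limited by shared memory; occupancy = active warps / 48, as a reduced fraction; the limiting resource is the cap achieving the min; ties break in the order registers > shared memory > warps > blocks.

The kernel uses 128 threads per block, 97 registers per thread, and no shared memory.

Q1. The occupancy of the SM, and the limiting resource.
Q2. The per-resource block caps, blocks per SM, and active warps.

Answer: occupancy 1/3, limited by registers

registers: 4 blocks
shared memory: no limit (kernel uses none)
warps: 12 blocks
blocks: 8 blocks

Answer: 4 blocks, 16 active warps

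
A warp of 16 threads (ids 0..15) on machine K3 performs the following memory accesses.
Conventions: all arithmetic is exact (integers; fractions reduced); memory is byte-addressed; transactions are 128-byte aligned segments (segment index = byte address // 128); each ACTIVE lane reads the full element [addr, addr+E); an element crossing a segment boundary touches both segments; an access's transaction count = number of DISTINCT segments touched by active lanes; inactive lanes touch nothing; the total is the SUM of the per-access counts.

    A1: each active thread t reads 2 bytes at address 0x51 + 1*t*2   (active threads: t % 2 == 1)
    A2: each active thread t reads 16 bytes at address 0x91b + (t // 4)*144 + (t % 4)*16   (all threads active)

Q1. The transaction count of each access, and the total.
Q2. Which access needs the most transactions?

A1: 1 transaction
A2: 5 transactions

Answer: 1,5; total 6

Answer: A2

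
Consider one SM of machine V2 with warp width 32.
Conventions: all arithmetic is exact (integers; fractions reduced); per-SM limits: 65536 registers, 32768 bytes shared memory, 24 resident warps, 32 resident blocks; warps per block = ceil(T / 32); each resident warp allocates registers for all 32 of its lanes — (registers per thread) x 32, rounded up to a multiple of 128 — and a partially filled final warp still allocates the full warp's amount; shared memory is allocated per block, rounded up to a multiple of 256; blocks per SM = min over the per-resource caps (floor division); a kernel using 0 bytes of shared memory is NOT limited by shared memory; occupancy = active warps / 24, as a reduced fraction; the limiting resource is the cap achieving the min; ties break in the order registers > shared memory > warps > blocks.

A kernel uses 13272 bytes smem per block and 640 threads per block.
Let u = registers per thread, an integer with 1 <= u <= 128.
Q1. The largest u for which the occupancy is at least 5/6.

Answer: u = 100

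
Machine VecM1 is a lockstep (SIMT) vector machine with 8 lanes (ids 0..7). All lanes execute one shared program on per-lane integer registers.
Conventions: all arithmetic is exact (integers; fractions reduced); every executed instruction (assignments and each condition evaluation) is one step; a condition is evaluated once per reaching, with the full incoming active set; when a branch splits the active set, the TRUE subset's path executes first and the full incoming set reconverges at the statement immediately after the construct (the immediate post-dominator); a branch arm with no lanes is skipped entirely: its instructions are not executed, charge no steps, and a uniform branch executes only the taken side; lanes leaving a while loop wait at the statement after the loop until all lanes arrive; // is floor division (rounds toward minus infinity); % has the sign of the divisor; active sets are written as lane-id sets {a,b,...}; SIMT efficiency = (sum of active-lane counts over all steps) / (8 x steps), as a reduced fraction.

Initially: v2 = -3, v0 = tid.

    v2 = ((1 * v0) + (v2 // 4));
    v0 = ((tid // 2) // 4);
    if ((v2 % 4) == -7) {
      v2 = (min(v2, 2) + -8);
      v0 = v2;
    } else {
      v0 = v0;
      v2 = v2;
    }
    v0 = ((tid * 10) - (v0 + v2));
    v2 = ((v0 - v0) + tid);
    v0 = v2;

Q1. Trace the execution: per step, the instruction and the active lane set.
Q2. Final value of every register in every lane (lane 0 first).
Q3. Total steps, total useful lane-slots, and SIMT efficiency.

step 0: v2 <- ((1 * v0) + (v2 // 4)) {0,1,2,3,4,5,6,7}
step 1: v0 <- ((tid // 2) // 4)      {0,1,2,3,4,5,6,7}
step 2: eval ((v2 % 4) == -7)        {0,1,2,3,4,5,6,7}
step 3: v0 <- v0                     {0,1,2,3,4,5,6,7}
step 4: v2 <- v2                     {0,1,2,3,4,5,6,7}
step 5: v0 <- ((tid * 10) - (v0 + v2)) {0,1,2,3,4,5,6,7}
step 6: v2 <- ((v0 - v0) + tid)      {0,1,2,3,4,5,6,7}
step 7: v0 <- v2                     {0,1,2,3,4,5,6,7}

Answer: 8 steps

v2: 0,1,2,3,4,5,6,7
v0: 0,1,2,3,4,5,6,7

steps = 8; useful = 64; efficiency = 64/64 = 1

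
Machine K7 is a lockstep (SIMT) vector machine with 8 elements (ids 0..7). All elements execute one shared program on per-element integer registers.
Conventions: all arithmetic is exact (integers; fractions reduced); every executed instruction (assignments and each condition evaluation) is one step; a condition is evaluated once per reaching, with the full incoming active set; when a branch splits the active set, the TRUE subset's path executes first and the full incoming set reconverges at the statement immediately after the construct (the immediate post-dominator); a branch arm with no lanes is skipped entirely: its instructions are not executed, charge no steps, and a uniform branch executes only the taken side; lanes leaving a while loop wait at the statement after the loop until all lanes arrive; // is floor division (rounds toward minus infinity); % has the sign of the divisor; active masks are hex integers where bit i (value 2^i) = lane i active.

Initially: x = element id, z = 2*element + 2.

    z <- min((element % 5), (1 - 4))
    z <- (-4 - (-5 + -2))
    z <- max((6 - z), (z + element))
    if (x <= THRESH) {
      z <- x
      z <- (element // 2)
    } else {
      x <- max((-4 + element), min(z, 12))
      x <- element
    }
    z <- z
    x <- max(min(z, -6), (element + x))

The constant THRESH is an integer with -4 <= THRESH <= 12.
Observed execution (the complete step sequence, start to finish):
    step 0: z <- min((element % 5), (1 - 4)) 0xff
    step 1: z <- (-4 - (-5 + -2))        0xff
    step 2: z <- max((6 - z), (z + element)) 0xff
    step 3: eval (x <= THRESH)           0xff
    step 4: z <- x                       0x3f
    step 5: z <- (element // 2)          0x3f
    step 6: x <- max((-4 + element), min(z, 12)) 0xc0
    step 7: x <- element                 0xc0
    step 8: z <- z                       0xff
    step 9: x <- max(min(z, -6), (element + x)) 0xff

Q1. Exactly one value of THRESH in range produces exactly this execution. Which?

Answer: THRESH = 5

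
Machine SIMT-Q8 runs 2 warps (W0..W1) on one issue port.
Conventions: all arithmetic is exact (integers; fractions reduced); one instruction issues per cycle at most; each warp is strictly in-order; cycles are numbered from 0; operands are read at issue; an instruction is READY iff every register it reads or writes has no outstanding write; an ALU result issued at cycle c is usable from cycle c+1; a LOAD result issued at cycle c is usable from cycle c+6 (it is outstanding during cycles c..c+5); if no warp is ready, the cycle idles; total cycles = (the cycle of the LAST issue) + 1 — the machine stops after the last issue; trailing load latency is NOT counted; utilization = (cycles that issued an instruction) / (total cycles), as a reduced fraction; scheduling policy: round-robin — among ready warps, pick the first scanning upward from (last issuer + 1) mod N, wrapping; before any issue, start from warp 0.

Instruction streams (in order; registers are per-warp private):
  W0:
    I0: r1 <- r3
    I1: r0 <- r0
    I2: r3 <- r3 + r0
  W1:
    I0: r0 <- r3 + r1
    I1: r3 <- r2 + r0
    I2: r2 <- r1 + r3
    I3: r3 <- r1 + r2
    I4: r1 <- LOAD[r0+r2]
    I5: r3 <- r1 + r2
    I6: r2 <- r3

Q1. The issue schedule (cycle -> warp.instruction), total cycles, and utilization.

cycle 0: W0.I0
cycle 1: W1.I0
cycle 2: W0.I1
cycle 3: W1.I1
cycle 4: W0.I2
cycle 5: W1.I2
cycle 6: W1.I3
cycle 7: W1.I4
cycle 8: idle
cycle 9: idle
cycle 10: idle
cycle 11: idle
cycle 12: idle
cycle 13: W1.I5
cycle 14: W1.I6

Answer: 15 cycles, utilization 2/3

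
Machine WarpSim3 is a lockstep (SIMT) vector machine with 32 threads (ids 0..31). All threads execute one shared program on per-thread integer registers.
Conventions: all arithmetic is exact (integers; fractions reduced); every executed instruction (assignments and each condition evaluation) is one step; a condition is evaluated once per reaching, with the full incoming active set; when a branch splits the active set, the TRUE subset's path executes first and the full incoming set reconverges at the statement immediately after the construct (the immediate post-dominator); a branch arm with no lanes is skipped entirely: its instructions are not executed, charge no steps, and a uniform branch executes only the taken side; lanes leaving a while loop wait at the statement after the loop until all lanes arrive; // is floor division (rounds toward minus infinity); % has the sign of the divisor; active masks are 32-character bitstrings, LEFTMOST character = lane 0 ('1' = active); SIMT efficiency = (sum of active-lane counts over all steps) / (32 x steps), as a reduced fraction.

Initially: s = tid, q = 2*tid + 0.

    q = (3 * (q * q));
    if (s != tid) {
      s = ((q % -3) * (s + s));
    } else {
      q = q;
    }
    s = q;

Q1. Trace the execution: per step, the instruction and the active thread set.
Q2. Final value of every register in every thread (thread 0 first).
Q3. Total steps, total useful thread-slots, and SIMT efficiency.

step 0: q <- (3 * (q * q))           11111111111111111111111111111111
step 1: eval (s != tid)              11111111111111111111111111111111
step 2: q <- q                       11111111111111111111111111111111
step 3: s <- q                       11111111111111111111111111111111

Answer: 4 steps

s: 0,12,48,108,192,300,432,588,768,972,1200,1452,1728,2028,2352,2700,3072,3468,3888,4332,4800,5292,5808,6348,6912,7500,8112,8748,9408,10092,10800,11532
q: 0,12,48,108,192,300,432,588,768,972,1200,1452,1728,2028,2352,2700,3072,3468,3888,4332,4800,5292,5808,6348,6912,7500,8112,8748,9408,10092,10800,11532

steps = 4; useful = 128; efficiency = 128/128 = 1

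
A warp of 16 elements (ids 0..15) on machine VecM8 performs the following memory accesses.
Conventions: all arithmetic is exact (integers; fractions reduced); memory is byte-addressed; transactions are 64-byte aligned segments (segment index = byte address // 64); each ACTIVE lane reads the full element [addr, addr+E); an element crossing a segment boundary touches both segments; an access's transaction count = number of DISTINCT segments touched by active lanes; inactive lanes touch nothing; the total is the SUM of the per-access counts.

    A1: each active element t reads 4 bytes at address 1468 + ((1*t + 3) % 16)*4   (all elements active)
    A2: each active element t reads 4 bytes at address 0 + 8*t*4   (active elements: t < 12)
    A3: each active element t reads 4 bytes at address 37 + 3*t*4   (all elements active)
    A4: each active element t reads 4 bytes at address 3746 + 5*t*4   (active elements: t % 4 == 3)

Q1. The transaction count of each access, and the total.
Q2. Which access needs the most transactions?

A1: 2 transactions
A2: 6 transactions
A3: 4 transactions
A4: 5 transactions

Answer: 2,6,4,5; total 17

Answer: A2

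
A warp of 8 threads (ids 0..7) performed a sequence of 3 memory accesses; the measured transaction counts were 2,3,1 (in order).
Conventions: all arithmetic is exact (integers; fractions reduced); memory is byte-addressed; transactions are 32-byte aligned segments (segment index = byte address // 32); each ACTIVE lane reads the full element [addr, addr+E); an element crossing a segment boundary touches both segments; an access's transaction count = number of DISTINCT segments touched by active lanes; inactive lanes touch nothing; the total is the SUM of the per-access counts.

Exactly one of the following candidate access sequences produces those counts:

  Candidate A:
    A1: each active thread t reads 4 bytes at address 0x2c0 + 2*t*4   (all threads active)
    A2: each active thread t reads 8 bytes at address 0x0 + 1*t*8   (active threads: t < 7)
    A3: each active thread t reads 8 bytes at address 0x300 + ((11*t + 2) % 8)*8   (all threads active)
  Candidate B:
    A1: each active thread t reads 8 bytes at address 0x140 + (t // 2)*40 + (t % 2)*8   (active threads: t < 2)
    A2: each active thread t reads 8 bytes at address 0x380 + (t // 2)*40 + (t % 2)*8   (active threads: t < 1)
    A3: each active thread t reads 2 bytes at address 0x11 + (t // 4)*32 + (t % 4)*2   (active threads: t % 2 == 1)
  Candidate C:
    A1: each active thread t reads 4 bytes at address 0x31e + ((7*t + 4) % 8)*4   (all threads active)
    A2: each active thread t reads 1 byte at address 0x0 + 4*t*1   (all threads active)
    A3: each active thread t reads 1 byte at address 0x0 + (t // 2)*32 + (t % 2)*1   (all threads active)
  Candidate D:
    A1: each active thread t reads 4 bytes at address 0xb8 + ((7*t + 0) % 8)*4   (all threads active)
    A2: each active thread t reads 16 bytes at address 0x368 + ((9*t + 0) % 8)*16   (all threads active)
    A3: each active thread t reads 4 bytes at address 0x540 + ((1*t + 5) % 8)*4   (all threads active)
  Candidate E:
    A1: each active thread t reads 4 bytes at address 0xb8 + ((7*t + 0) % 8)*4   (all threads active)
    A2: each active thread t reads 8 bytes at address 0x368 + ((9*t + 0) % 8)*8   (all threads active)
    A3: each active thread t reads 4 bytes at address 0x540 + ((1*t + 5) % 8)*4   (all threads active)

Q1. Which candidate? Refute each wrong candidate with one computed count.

A: A2 gives 2 transactions, not 3
B: A1 gives 1 transaction, not 2
C: A2 gives 1 transaction, not 3
D: A2 gives 5 transactions, not 3
E: all counts match (2,3,1)

Answer: E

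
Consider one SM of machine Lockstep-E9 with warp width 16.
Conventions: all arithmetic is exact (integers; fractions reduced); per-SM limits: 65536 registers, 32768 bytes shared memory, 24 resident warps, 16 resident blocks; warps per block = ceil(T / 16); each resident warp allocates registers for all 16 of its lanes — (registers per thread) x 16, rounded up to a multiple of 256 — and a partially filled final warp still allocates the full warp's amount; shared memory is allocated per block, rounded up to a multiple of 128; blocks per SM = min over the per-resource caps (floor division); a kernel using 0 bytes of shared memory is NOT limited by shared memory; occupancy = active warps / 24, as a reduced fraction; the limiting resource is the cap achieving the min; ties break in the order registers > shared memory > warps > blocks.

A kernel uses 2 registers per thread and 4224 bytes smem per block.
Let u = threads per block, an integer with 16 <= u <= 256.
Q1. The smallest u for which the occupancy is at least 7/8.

Answer: u = 33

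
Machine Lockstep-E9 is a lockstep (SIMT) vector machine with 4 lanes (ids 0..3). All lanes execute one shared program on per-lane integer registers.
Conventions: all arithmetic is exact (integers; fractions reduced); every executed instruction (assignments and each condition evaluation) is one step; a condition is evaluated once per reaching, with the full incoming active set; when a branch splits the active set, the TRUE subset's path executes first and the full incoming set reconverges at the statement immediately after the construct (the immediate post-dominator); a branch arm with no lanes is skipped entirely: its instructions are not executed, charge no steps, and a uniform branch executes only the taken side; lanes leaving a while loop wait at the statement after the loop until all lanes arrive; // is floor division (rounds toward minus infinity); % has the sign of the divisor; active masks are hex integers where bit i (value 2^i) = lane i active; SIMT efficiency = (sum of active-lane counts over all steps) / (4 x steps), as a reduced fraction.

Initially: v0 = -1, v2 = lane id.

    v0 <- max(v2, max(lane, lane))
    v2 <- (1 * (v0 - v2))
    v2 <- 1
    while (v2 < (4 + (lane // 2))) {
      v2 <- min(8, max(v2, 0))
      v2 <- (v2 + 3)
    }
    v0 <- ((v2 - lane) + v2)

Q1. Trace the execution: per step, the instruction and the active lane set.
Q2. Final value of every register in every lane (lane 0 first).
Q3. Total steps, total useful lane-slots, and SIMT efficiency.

step 0: v0 <- max(v2, max(lane, lane)) 0xf
step 1: v2 <- (1 * (v0 - v2))        0xf
step 2: v2 <- 1                      0xf
step 3: eval (v2 < (4 + (lane // 2))) 0xf
step 4: v2 <- min(8, max(v2, 0))     0xf
step 5: v2 <- (v2 + 3)               0xf
step 6: eval (v2 < (4 + (lane // 2))) 0xf
step 7: v2 <- min(8, max(v2, 0))     0xc
step 8: v2 <- (v2 + 3)               0xc
step 9: eval (v2 < (4 + (lane // 2))) 0xc
step 10: v0 <- ((v2 - lane) + v2)     0xf

Answer: 11 steps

v0: 8,7,12,11
v2: 4,4,7,7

steps = 11; useful = 38; efficiency = 38/44 = 19/22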